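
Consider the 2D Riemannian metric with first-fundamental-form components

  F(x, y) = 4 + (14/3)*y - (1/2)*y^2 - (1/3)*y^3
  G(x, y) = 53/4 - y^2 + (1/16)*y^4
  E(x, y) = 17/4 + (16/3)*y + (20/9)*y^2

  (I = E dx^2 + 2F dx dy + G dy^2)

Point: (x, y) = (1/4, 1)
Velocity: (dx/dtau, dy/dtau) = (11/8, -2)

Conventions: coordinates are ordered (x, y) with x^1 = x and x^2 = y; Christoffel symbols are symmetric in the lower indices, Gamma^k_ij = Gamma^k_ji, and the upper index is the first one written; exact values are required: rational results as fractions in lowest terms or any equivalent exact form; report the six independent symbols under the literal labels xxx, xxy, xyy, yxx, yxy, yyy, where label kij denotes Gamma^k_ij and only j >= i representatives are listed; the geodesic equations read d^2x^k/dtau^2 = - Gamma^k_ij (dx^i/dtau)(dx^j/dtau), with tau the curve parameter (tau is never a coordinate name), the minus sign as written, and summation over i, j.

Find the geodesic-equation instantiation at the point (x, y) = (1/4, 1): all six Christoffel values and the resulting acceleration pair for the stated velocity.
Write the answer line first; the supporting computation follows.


Answer: Gamma_xxx = 66176/145143, Gamma_xxy = 34672/48381, Gamma_xyy = 7620/16127, Gamma_yxx = -299200/435429, Gamma_yxy = -66176/145143, Gamma_yyy = -5994/16127; accelerations (d^2x/dtau^2, d^2y/dtau^2) = (172654/145143, 121123/435429)

E = 425/36, F = 47/6, G = 197/16 at the point
E_x = 0, E_y = 88/9, F_x = 0, F_y = 8/3, G_x = 0, G_y = -7/4
EG - F^2 = 16127/192;  g^inv = (192/16127) * [[197/16, -47/6], [-47/6, 425/36]]
first-kind symbols [ij,l] = (1/2)(d_i g_jl + d_j g_il - d_l g_ij): [xx,x] = E_x/2 = 0, [xx,y] = F_x - E_y/2 = -44/9, [xy,x] = E_y/2 = 44/9, [xy,y] = G_x/2 = 0, [yy,x] = F_y - G_x/2 = 8/3, [yy,y] = G_y/2 = -7/8
Gamma^x_ij = (G*[ij,x] - F*[ij,y])/(EG - F^2), Gamma^y_ij = (E*[ij,y] - F*[ij,x])/(EG - F^2)
Gamma_xxx = 66176/145143, Gamma_xxy = 34672/48381, Gamma_xyy = 7620/16127, Gamma_yxx = -299200/435429, Gamma_yxy = -66176/145143, Gamma_yyy = -5994/16127
d^2x/dtau^2 = -(Gamma_xxx*(11/8)^2 + 2*Gamma_xxy*(11/8)*(-2) + Gamma_xyy*(-2)^2) = 172654/145143
d^2y/dtau^2 = -(Gamma_yxx*(11/8)^2 + 2*Gamma_yxy*(11/8)*(-2) + Gamma_yyy*(-2)^2) = 121123/435429


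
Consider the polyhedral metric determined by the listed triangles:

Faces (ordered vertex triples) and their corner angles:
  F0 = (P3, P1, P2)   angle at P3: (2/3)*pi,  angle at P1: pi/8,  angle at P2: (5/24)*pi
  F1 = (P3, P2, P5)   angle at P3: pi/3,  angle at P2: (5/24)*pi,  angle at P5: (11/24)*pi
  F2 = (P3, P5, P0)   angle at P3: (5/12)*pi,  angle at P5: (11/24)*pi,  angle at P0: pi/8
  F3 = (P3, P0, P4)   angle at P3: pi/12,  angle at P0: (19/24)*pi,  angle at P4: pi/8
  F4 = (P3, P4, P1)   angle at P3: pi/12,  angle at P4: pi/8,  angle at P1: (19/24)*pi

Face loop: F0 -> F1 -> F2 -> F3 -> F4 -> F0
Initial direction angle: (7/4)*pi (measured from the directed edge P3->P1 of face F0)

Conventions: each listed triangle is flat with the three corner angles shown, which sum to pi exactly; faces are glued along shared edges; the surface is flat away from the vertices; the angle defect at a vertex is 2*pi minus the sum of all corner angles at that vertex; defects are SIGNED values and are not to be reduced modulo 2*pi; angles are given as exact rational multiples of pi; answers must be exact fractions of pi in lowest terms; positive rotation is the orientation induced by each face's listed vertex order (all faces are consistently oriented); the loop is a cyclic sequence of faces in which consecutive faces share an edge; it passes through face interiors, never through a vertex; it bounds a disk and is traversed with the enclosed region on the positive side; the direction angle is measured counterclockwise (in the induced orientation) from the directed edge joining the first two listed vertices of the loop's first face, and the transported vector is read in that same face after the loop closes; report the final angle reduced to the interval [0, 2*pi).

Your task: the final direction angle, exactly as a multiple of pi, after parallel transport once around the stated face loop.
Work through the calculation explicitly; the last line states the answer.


enclosed vertex P3: corner angles sum to (19/12)*pi, defect = 2*pi - (19/12)*pi = (5/12)*pi
adding the enclosed defects to the starting angle (mod 2*pi, induced orientation) gives the holonomy
final angle = (7/4)*pi + (5/12)*pi = pi/6 (mod 2*pi)

Answer: final direction angle = pi/6


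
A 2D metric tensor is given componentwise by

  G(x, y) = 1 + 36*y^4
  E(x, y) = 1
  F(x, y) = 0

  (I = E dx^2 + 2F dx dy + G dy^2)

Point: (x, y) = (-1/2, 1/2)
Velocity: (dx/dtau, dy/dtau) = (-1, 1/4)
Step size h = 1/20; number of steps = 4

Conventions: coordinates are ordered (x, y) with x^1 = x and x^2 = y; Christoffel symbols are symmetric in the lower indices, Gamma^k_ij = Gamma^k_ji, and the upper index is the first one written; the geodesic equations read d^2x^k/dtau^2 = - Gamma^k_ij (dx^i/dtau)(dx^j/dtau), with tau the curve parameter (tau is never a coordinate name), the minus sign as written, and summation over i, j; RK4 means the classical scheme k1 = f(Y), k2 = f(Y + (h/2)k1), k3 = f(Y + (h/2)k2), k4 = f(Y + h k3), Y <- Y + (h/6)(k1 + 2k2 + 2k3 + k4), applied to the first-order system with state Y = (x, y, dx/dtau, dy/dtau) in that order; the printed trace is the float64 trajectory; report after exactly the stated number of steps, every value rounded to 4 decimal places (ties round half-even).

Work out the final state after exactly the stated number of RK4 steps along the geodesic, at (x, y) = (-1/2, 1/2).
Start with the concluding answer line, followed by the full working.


Answer: x = -0.7000, y = 0.5468, dx/dtau = -1.0000, dy/dtau = 0.2194

f(Y) = (dx/dtau, dy/dtau, -Gamma^x_ij Y'^i Y'^j, -Gamma^y_ij Y'^i Y'^j) with the Gammas evaluated at the stage position; h = 0.050000; intermediate values shown to 6 dp
step 0: x = -0.5000, y = 0.5000, dx/dtau = -1.0000, dy/dtau = 0.2500
step 1:
  k1: at (x, y) = (-0.500000, 0.500000), (dx/dtau, dy/dtau) = (-1.000000, 0.250000); Gamma_xxx = 0.000000, Gamma_xxy = 0.000000, Gamma_xyy = 0.000000, Gamma_yxx = 0.000000, Gamma_yxy = 0.000000, Gamma_yyy = 2.769231; k1 = (-1.000000, 0.250000, 0.000000, -0.173077)
  k2: at (x, y) = (-0.525000, 0.506250), (dx/dtau, dy/dtau) = (-1.000000, 0.245673); Gamma_xxx = 0.000000, Gamma_xxy = 0.000000, Gamma_xyy = 0.000000, Gamma_yxx = 0.000000, Gamma_yxy = 0.000000, Gamma_yyy = 2.776455; k2 = (-1.000000, 0.245673, 0.000000, -0.167574)
  k3: at (x, y) = (-0.525000, 0.506142), (dx/dtau, dy/dtau) = (-1.000000, 0.245811); Gamma_xxx = 0.000000, Gamma_xxy = 0.000000, Gamma_xyy = 0.000000, Gamma_yxx = 0.000000, Gamma_yxy = 0.000000, Gamma_yyy = 2.776343; k3 = (-1.000000, 0.245811, 0.000000, -0.167755)
  k4: at (x, y) = (-0.550000, 0.512291), (dx/dtau, dy/dtau) = (-1.000000, 0.241612); Gamma_xxx = 0.000000, Gamma_xxy = 0.000000, Gamma_xyy = 0.000000, Gamma_yxx = 0.000000, Gamma_yxy = 0.000000, Gamma_yyy = 2.782031; k4 = (-1.000000, 0.241612, 0.000000, -0.162405)
  Y <- Y + (h/6)(k1 + 2k2 + 2k3 + k4): x = -0.5500, y = 0.5123, dx/dtau = -1.0000, dy/dtau = 0.2416
step 2:
  k1: at (x, y) = (-0.550000, 0.512288), (dx/dtau, dy/dtau) = (-1.000000, 0.241616); Gamma_xxx = 0.000000, Gamma_xxy = 0.000000, Gamma_xyy = 0.000000, Gamma_yxx = 0.000000, Gamma_yxy = 0.000000, Gamma_yyy = 2.782029; k1 = (-1.000000, 0.241616, 0.000000, -0.162409)
  k2: at (x, y) = (-0.575000, 0.518329), (dx/dtau, dy/dtau) = (-1.000000, 0.237555); Gamma_xxx = 0.000000, Gamma_xxy = 0.000000, Gamma_xyy = 0.000000, Gamma_yxx = 0.000000, Gamma_yxy = 0.000000, Gamma_yyy = 2.786289; k2 = (-1.000000, 0.237555, 0.000000, -0.157237)
  k3: at (x, y) = (-0.575000, 0.518227), (dx/dtau, dy/dtau) = (-1.000000, 0.237685); Gamma_xxx = 0.000000, Gamma_xxy = 0.000000, Gamma_xyy = 0.000000, Gamma_yxx = 0.000000, Gamma_yxy = 0.000000, Gamma_yyy = 2.786228; k3 = (-1.000000, 0.237685, 0.000000, -0.157405)
  k4: at (x, y) = (-0.600000, 0.524172), (dx/dtau, dy/dtau) = (-1.000000, 0.233745); Gamma_xxx = 0.000000, Gamma_xxy = 0.000000, Gamma_xyy = 0.000000, Gamma_yxx = 0.000000, Gamma_yxy = 0.000000, Gamma_yyy = 2.789217; k4 = (-1.000000, 0.233745, 0.000000, -0.152394)
  Y <- Y + (h/6)(k1 + 2k2 + 2k3 + k4): x = -0.6000, y = 0.5242, dx/dtau = -1.0000, dy/dtau = 0.2337
step 3:
  k1: at (x, y) = (-0.600000, 0.524170), (dx/dtau, dy/dtau) = (-1.000000, 0.233748); Gamma_xxx = 0.000000, Gamma_xxy = 0.000000, Gamma_xyy = 0.000000, Gamma_yxx = 0.000000, Gamma_yxy = 0.000000, Gamma_yyy = 2.789217; k1 = (-1.000000, 0.233748, 0.000000, -0.152398)
  k2: at (x, y) = (-0.625000, 0.530014), (dx/dtau, dy/dtau) = (-1.000000, 0.229938); Gamma_xxx = 0.000000, Gamma_xxy = 0.000000, Gamma_xyy = 0.000000, Gamma_yxx = 0.000000, Gamma_yxy = 0.000000, Gamma_yyy = 2.791030; k2 = (-1.000000, 0.229938, 0.000000, -0.147566)
  k3: at (x, y) = (-0.625000, 0.529919), (dx/dtau, dy/dtau) = (-1.000000, 0.230059); Gamma_xxx = 0.000000, Gamma_xxy = 0.000000, Gamma_xyy = 0.000000, Gamma_yxx = 0.000000, Gamma_yxy = 0.000000, Gamma_yyy = 2.791009; k3 = (-1.000000, 0.230059, 0.000000, -0.147720)
  k4: at (x, y) = (-0.650000, 0.535673), (dx/dtau, dy/dtau) = (-1.000000, 0.226362); Gamma_xxx = 0.000000, Gamma_xxy = 0.000000, Gamma_xyy = 0.000000, Gamma_yxx = 0.000000, Gamma_yxy = 0.000000, Gamma_yyy = 2.791777; k4 = (-1.000000, 0.226362, 0.000000, -0.143050)
  Y <- Y + (h/6)(k1 + 2k2 + 2k3 + k4): x = -0.6500, y = 0.5357, dx/dtau = -1.0000, dy/dtau = 0.2264
step 4:
  k1: at (x, y) = (-0.650000, 0.535671), (dx/dtau, dy/dtau) = (-1.000000, 0.226365); Gamma_xxx = 0.000000, Gamma_xxy = 0.000000, Gamma_xyy = 0.000000, Gamma_yxx = 0.000000, Gamma_yxy = 0.000000, Gamma_yyy = 2.791777; k1 = (-1.000000, 0.226365, 0.000000, -0.143053)
  k2: at (x, y) = (-0.675000, 0.541330), (dx/dtau, dy/dtau) = (-1.000000, 0.222788); Gamma_xxx = 0.000000, Gamma_xxy = 0.000000, Gamma_xyy = 0.000000, Gamma_yxx = 0.000000, Gamma_yxy = 0.000000, Gamma_yyy = 2.791580; k2 = (-1.000000, 0.222788, 0.000000, -0.138559)
  k3: at (x, y) = (-0.675000, 0.541241), (dx/dtau, dy/dtau) = (-1.000000, 0.222901); Gamma_xxx = 0.000000, Gamma_xxy = 0.000000, Gamma_xyy = 0.000000, Gamma_yxx = 0.000000, Gamma_yxy = 0.000000, Gamma_yyy = 2.791590; k3 = (-1.000000, 0.222901, 0.000000, -0.138699)
  k4: at (x, y) = (-0.700000, 0.546816), (dx/dtau, dy/dtau) = (-1.000000, 0.219430); Gamma_xxx = 0.000000, Gamma_xxy = 0.000000, Gamma_xyy = 0.000000, Gamma_yxx = 0.000000, Gamma_yxy = 0.000000, Gamma_yyy = 2.790535; k4 = (-1.000000, 0.219430, 0.000000, -0.134363)
  Y <- Y + (h/6)(k1 + 2k2 + 2k3 + k4): x = -0.7000, y = 0.5468, dx/dtau = -1.0000, dy/dtau = 0.2194


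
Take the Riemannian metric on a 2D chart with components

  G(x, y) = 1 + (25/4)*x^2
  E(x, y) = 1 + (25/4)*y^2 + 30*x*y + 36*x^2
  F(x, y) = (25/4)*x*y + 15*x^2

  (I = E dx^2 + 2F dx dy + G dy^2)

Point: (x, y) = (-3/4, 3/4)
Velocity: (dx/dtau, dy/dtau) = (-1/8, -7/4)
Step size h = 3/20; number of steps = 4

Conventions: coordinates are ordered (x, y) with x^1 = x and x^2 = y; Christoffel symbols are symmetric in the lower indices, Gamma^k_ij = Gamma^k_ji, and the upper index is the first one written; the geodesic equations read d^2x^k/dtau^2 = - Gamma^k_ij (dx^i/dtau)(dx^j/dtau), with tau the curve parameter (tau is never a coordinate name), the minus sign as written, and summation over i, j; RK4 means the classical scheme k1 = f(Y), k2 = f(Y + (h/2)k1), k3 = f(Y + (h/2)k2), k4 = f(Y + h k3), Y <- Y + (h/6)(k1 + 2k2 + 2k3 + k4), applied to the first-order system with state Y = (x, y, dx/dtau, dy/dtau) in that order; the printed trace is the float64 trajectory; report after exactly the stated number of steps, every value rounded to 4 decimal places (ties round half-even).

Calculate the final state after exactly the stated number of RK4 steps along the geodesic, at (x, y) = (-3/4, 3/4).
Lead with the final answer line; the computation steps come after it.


Answer: x = -0.7948, y = -0.2824, dx/dtau = -0.0441, dy/dtau = -1.7065

f(Y) = (dx/dtau, dy/dtau, -Gamma^x_ij Y'^i Y'^j, -Gamma^y_ij Y'^i Y'^j) with the Gammas evaluated at the stage position; h = 0.150000; intermediate values shown to 6 dp
step 0: x = -0.7500, y = 0.7500, dx/dtau = -0.1250, dy/dtau = -1.7500
step 1:
  k1: at (x, y) = (-0.750000, 0.750000), (dx/dtau, dy/dtau) = (-0.125000, -1.750000); Gamma_xxx = -1.380822, Gamma_xxy = -0.575342, Gamma_xyy = 0.000000, Gamma_yxx = -0.986301, Gamma_yxy = -0.410959, Gamma_yyy = 0.000000; k1 = (-0.125000, -1.750000, 0.273288, 0.195205)
  k2: at (x, y) = (-0.759375, 0.618750), (dx/dtau, dy/dtau) = (-0.104503, -1.735360); Gamma_xxx = -1.321795, Gamma_xxy = -0.550748, Gamma_xyy = 0.000000, Gamma_yxx = -0.833843, Gamma_yxy = -0.347434, Gamma_yyy = 0.000000; k2 = (-0.104503, -1.735360, 0.214193, 0.135122)
  k3: at (x, y) = (-0.757838, 0.619848), (dx/dtau, dy/dtau) = (-0.108936, -1.739866); Gamma_xxx = -1.324925, Gamma_xxy = -0.552052, Gamma_xyy = 0.000000, Gamma_yxx = -0.837456, Gamma_yxy = -0.348940, Gamma_yyy = 0.000000; k3 = (-0.108936, -1.739866, 0.224987, 0.142209)
  k4: at (x, y) = (-0.766340, 0.489020), (dx/dtau, dy/dtau) = (-0.091252, -1.728669); Gamma_xxx = -1.260733, Gamma_xxy = -0.525305, Gamma_xyy = 0.000000, Gamma_yxx = -0.715563, Gamma_yxy = -0.298151, Gamma_yyy = 0.000000; k4 = (-0.091252, -1.728669, 0.176226, 0.100022)
  Y <- Y + (h/6)(k1 + 2k2 + 2k3 + k4): x = -0.7661, y = 0.4893, dx/dtau = -0.0918, dy/dtau = -1.7288
step 2:
  k1: at (x, y) = (-0.766078, 0.489272), (dx/dtau, dy/dtau) = (-0.091803, -1.728753); Gamma_xxx = -1.261274, Gamma_xxy = -0.525531, Gamma_xyy = 0.000000, Gamma_yxx = -0.716092, Gamma_yxy = -0.298372, Gamma_yyy = 0.000000; k1 = (-0.091803, -1.728753, 0.177439, 0.100741)
  k2: at (x, y) = (-0.772963, 0.359616), (dx/dtau, dy/dtau) = (-0.078495, -1.721197); Gamma_xxx = -1.198802, Gamma_xxy = -0.499501, Gamma_xyy = 0.000000, Gamma_yxx = -0.619613, Gamma_yxy = -0.258172, Gamma_yyy = 0.000000; k2 = (-0.078495, -1.721197, 0.142357, 0.073579)
  k3: at (x, y) = (-0.771965, 0.360182), (dx/dtau, dy/dtau) = (-0.081126, -1.723234); Gamma_xxx = -1.200595, Gamma_xxy = -0.500248, Gamma_xyy = 0.000000, Gamma_yxx = -0.620969, Gamma_yxy = -0.258737, Gamma_yyy = 0.000000; k3 = (-0.081126, -1.723234, 0.147771, 0.076430)
  k4: at (x, y) = (-0.778247, 0.230787), (dx/dtau, dy/dtau) = (-0.069638, -1.717288); Gamma_xxx = -1.140288, Gamma_xxy = -0.475120, Gamma_xyy = 0.000000, Gamma_yxx = -0.542103, Gamma_yxy = -0.225876, Gamma_yyy = 0.000000; k4 = (-0.069638, -1.717288, 0.119167, 0.056653)
  Y <- Y + (h/6)(k1 + 2k2 + 2k3 + k4): x = -0.7781, y = 0.2309, dx/dtau = -0.0699, dy/dtau = -1.7173
step 3:
  k1: at (x, y) = (-0.778095, 0.230899), (dx/dtau, dy/dtau) = (-0.069882, -1.717317); Gamma_xxx = -1.140551, Gamma_xxy = -0.475230, Gamma_xyy = 0.000000, Gamma_yxx = -0.542280, Gamma_yxy = -0.225950, Gamma_yyy = 0.000000; k1 = (-0.069882, -1.717317, 0.119633, 0.056880)
  k2: at (x, y) = (-0.783336, 0.102101), (dx/dtau, dy/dtau) = (-0.060909, -1.713051); Gamma_xxx = -1.084484, Gamma_xxy = -0.451868, Gamma_xyy = 0.000000, Gamma_yxx = -0.477818, Gamma_yxy = -0.199091, Gamma_yyy = 0.000000; k2 = (-0.060909, -1.713051, 0.098320, 0.043319)
  k3: at (x, y) = (-0.782664, 0.102421), (dx/dtau, dy/dtau) = (-0.062508, -1.714069); Gamma_xxx = -1.085491, Gamma_xxy = -0.452288, Gamma_xyy = 0.000000, Gamma_yxx = -0.478372, Gamma_yxy = -0.199322, Gamma_yyy = 0.000000; k3 = (-0.062508, -1.714069, 0.101160, 0.044581)
  k4: at (x, y) = (-0.787471, -0.026211), (dx/dtau, dy/dtau) = (-0.054708, -1.710630); Gamma_xxx = -1.033027, Gamma_xxy = -0.430428, Gamma_xyy = 0.000000, Gamma_yxx = -0.424540, Gamma_yxy = -0.176892, Gamma_yyy = 0.000000; k4 = (-0.054708, -1.710630, 0.083655, 0.034379)
  Y <- Y + (h/6)(k1 + 2k2 + 2k3 + k4): x = -0.7874, y = -0.0262, dx/dtau = -0.0548, dy/dtau = -1.7106
step 4:
  k1: at (x, y) = (-0.787381, -0.026155), (dx/dtau, dy/dtau) = (-0.054825, -1.710641); Gamma_xxx = -1.033156, Gamma_xxy = -0.430482, Gamma_xyy = 0.000000, Gamma_yxx = -0.424605, Gamma_yxy = -0.176919, Gamma_yyy = 0.000000; k1 = (-0.054825, -1.710641, 0.083852, 0.034462)
  k2: at (x, y) = (-0.791493, -0.154453), (dx/dtau, dy/dtau) = (-0.048537, -1.708056); Gamma_xxx = -0.984849, Gamma_xxy = -0.410354, Gamma_xyy = 0.000000, Gamma_yxx = -0.379497, Gamma_yxy = -0.158124, Gamma_yyy = 0.000000; k2 = (-0.048537, -1.708056, 0.070359, 0.027112)
  k3: at (x, y) = (-0.791021, -0.154260), (dx/dtau, dy/dtau) = (-0.049549, -1.708608); Gamma_xxx = -0.985432, Gamma_xxy = -0.410597, Gamma_xyy = 0.000000, Gamma_yxx = -0.379741, Gamma_yxy = -0.158225, Gamma_yyy = 0.000000; k3 = (-0.049549, -1.708608, 0.071941, 0.027723)
  k4: at (x, y) = (-0.794813, -0.282446), (dx/dtau, dy/dtau) = (-0.044034, -1.706483); Gamma_xxx = -0.940617, Gamma_xxy = -0.391924, Gamma_xyy = 0.000000, Gamma_yxx = -0.341377, Gamma_yxy = -0.142240, Gamma_yyy = 0.000000; k4 = (-0.044034, -1.706483, 0.060725, 0.022039)
  Y <- Y + (h/6)(k1 + 2k2 + 2k3 + k4): x = -0.7948, y = -0.2824, dx/dtau = -0.0441, dy/dtau = -1.7065


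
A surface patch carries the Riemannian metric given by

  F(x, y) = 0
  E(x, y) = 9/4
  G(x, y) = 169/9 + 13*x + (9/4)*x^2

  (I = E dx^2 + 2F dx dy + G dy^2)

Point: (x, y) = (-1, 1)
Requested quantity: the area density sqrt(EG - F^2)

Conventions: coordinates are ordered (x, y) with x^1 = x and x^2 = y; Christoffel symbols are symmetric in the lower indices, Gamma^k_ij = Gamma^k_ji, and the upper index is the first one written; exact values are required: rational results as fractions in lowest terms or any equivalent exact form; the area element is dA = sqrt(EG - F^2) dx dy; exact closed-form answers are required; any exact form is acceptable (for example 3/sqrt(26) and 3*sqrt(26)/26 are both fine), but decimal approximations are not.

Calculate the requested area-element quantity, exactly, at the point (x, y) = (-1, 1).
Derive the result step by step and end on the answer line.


E = 9/4, F = 0, G = 289/36; EG - F^2 = 289/16

Answer: sqrt(EG - F^2) = 17/4


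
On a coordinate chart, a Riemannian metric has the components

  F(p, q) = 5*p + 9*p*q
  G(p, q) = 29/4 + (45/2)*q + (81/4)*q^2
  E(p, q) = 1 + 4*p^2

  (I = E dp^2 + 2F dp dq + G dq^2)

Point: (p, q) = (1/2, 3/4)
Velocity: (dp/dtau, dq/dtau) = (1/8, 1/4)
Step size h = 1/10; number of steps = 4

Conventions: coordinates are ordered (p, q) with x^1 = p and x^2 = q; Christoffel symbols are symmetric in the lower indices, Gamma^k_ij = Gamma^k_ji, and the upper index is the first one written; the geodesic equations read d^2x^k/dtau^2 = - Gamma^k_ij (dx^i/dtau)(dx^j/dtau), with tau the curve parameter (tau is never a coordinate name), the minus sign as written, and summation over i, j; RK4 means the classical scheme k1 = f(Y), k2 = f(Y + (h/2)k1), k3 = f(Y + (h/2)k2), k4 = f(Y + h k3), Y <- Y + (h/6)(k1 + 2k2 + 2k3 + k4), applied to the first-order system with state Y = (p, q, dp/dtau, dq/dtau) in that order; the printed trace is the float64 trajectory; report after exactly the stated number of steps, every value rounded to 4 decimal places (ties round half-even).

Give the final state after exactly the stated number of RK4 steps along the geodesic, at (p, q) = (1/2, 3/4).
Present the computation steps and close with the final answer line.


f(Y) = (dp/dtau, dq/dtau, -Gamma^p_ij Y'^i Y'^j, -Gamma^q_ij Y'^i Y'^j) with the Gammas evaluated at the stage position; h = 0.100000; intermediate values shown to 6 dp
step 0: p = 0.5000, q = 0.7500, dp/dtau = 0.1250, dq/dtau = 0.2500
step 1:
  k1: at (p, q) = (0.500000, 0.750000), (dp/dtau, dq/dtau) = (0.125000, 0.250000); Gamma_ppp = 0.054771, Gamma_ppq = 0.000000, Gamma_pqq = 0.123235, Gamma_qpp = 0.321780, Gamma_qpq = 0.000000, Gamma_qqq = 0.724005; k1 = (0.125000, 0.250000, -0.008558, -0.050278)
  k2: at (p, q) = (0.506250, 0.762500), (dp/dtau, dq/dtau) = (0.124572, 0.247486); Gamma_ppp = 0.054428, Gamma_ppq = 0.000000, Gamma_pqq = 0.122464, Gamma_qpp = 0.318843, Gamma_qpq = 0.000000, Gamma_qqq = 0.717396; k2 = (0.124572, 0.247486, -0.008345, -0.048888)
  k3: at (p, q) = (0.506229, 0.762374), (dp/dtau, dq/dtau) = (0.124583, 0.247556); Gamma_ppp = 0.054436, Gamma_ppq = 0.000000, Gamma_pqq = 0.122481, Gamma_qpp = 0.318870, Gamma_qpq = 0.000000, Gamma_qqq = 0.717458; k3 = (0.124583, 0.247556, -0.008351, -0.048918)
  k4: at (p, q) = (0.512458, 0.774756), (dp/dtau, dq/dtau) = (0.124165, 0.245108); Gamma_ppp = 0.054103, Gamma_ppq = 0.000000, Gamma_pqq = 0.121732, Gamma_qpp = 0.316010, Gamma_qpq = 0.000000, Gamma_qqq = 0.711022; k4 = (0.124165, 0.245108, -0.008148, -0.047589)
  Y <- Y + (h/6)(k1 + 2k2 + 2k3 + k4): p = 0.5125, q = 0.7748, dp/dtau = 0.1242, dq/dtau = 0.2451
step 2:
  k1: at (p, q) = (0.512458, 0.774753), (dp/dtau, dq/dtau) = (0.124165, 0.245109); Gamma_ppp = 0.054103, Gamma_ppq = 0.000000, Gamma_pqq = 0.121733, Gamma_qpp = 0.316010, Gamma_qpq = 0.000000, Gamma_qqq = 0.711023; k1 = (0.124165, 0.245109, -0.008148, -0.047589)
  k2: at (p, q) = (0.518666, 0.787009), (dp/dtau, dq/dtau) = (0.123758, 0.242729); Gamma_ppp = 0.053781, Gamma_ppq = 0.000000, Gamma_pqq = 0.121007, Gamma_qpp = 0.313226, Gamma_qpq = 0.000000, Gamma_qqq = 0.704758; k2 = (0.123758, 0.242729, -0.007953, -0.046320)
  k3: at (p, q) = (0.518646, 0.786890), (dp/dtau, dq/dtau) = (0.123767, 0.242793); Gamma_ppp = 0.053788, Gamma_ppq = 0.000000, Gamma_pqq = 0.121023, Gamma_qpp = 0.313251, Gamma_qpq = 0.000000, Gamma_qqq = 0.704815; k3 = (0.123767, 0.242793, -0.007958, -0.046346)
  k4: at (p, q) = (0.524835, 0.799032), (dp/dtau, dq/dtau) = (0.123369, 0.240474); Gamma_ppp = 0.053474, Gamma_ppq = 0.000000, Gamma_pqq = 0.120318, Gamma_qpp = 0.310537, Gamma_qpq = 0.000000, Gamma_qqq = 0.698709; k4 = (0.123369, 0.240474, -0.007772, -0.045131)
  Y <- Y + (h/6)(k1 + 2k2 + 2k3 + k4): p = 0.5248, q = 0.7990, dp/dtau = 0.1234, dq/dtau = 0.2405
step 3:
  k1: at (p, q) = (0.524834, 0.799030), (dp/dtau, dq/dtau) = (0.123369, 0.240474); Gamma_ppp = 0.053475, Gamma_ppq = 0.000000, Gamma_pqq = 0.120318, Gamma_qpp = 0.310538, Gamma_qpq = 0.000000, Gamma_qqq = 0.698710; k1 = (0.123369, 0.240474, -0.007772, -0.045131)
  k2: at (p, q) = (0.531003, 0.811054), (dp/dtau, dq/dtau) = (0.122981, 0.238218); Gamma_ppp = 0.053170, Gamma_ppq = 0.000000, Gamma_pqq = 0.119634, Gamma_qpp = 0.307894, Gamma_qpq = 0.000000, Gamma_qqq = 0.692761; k2 = (0.122981, 0.238218, -0.007593, -0.043969)
  k3: at (p, q) = (0.530983, 0.810941), (dp/dtau, dq/dtau) = (0.122990, 0.238276); Gamma_ppp = 0.053177, Gamma_ppq = 0.000000, Gamma_pqq = 0.119648, Gamma_qpp = 0.307917, Gamma_qpq = 0.000000, Gamma_qqq = 0.692813; k3 = (0.122990, 0.238276, -0.007597, -0.043992)
  k4: at (p, q) = (0.537133, 0.822858), (dp/dtau, dq/dtau) = (0.122610, 0.236075); Gamma_ppp = 0.052881, Gamma_ppq = 0.000000, Gamma_pqq = 0.118982, Gamma_qpp = 0.305338, Gamma_qpq = 0.000000, Gamma_qqq = 0.687010; k4 = (0.122610, 0.236075, -0.007426, -0.042878)
  Y <- Y + (h/6)(k1 + 2k2 + 2k3 + k4): p = 0.5371, q = 0.8229, dp/dtau = 0.1226, dq/dtau = 0.2361
step 4:
  k1: at (p, q) = (0.537133, 0.822856), (dp/dtau, dq/dtau) = (0.122610, 0.236076); Gamma_ppp = 0.052881, Gamma_ppq = 0.000000, Gamma_pqq = 0.118983, Gamma_qpp = 0.305338, Gamma_qpq = 0.000000, Gamma_qqq = 0.687010; k1 = (0.122610, 0.236076, -0.007426, -0.042878)
  k2: at (p, q) = (0.543263, 0.834660), (dp/dtau, dq/dtau) = (0.122238, 0.233932); Gamma_ppp = 0.052594, Gamma_ppq = 0.000000, Gamma_pqq = 0.118336, Gamma_qpp = 0.302823, Gamma_qpq = 0.000000, Gamma_qqq = 0.681351; k2 = (0.122238, 0.233932, -0.007262, -0.041811)
  k3: at (p, q) = (0.543245, 0.834553), (dp/dtau, dq/dtau) = (0.122247, 0.233985); Gamma_ppp = 0.052600, Gamma_ppq = 0.000000, Gamma_pqq = 0.118350, Gamma_qpp = 0.302844, Gamma_qpq = 0.000000, Gamma_qqq = 0.681400; k3 = (0.122247, 0.233985, -0.007266, -0.041832)
  k4: at (p, q) = (0.549358, 0.846254), (dp/dtau, dq/dtau) = (0.121883, 0.231892); Gamma_ppp = 0.052320, Gamma_ppq = 0.000000, Gamma_pqq = 0.117720, Gamma_qpp = 0.300389, Gamma_qpq = 0.000000, Gamma_qqq = 0.675875; k4 = (0.121883, 0.231892, -0.007108, -0.040807)
  Y <- Y + (h/6)(k1 + 2k2 + 2k3 + k4): p = 0.5494, q = 0.8463, dp/dtau = 0.1219, dq/dtau = 0.2319

Answer: p = 0.5494, q = 0.8463, dp/dtau = 0.1219, dq/dtau = 0.2319


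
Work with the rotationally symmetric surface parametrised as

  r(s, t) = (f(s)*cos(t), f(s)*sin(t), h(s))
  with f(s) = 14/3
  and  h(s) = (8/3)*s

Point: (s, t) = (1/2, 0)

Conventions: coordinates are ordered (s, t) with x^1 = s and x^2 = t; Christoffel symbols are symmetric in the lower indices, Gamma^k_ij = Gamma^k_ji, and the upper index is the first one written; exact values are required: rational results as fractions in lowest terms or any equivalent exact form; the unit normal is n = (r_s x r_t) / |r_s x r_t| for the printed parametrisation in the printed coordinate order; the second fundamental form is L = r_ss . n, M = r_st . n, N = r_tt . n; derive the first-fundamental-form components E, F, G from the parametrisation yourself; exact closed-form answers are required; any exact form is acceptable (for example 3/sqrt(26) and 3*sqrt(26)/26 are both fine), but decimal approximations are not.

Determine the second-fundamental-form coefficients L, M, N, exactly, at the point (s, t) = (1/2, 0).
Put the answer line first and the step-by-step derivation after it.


Answer: L = 0, M = 0, N = 14/3

f = 14/3, f' = 0, f'' = 0, h' = 8/3, h'' = 0
E = 64/9, F = 0, G = 196/9; answer radicand W^2 = 64/9
unnormalised second-form numerators: l = 0, m = 0, n = 112/9; L = l/sqrt(64/9), and similarly M = m/sqrt(W^2), N = n/sqrt(W^2)


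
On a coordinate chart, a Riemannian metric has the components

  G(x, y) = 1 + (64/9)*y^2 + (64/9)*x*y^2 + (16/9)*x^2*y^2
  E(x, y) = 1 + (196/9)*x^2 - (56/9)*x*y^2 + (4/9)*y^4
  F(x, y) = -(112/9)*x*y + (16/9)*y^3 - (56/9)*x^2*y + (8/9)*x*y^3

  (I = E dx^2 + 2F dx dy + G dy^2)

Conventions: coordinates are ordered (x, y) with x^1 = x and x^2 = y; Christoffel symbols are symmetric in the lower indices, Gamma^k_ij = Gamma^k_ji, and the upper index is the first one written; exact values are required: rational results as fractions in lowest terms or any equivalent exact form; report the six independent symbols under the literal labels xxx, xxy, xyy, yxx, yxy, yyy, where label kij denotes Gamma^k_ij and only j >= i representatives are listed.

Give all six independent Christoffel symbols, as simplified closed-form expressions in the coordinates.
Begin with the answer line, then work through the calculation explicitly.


Answer: Gamma_xxx = (196*x - 28*y^2)/(16*x^2*y^2 + 196*x^2 + 8*x*y^2 + 4*y^4 + 64*y^2 + 9), Gamma_xxy = (-56*x*y + 8*y^3)/(16*x^2*y^2 + 196*x^2 + 8*x*y^2 + 4*y^4 + 64*y^2 + 9), Gamma_xyy = (-56*x^2 + 8*x*y^2 - 112*x + 16*y^2)/(16*x^2*y^2 + 196*x^2 + 8*x*y^2 + 4*y^4 + 64*y^2 + 9), Gamma_yxx = (-56*x*y - 112*y)/(16*x^2*y^2 + 196*x^2 + 8*x*y^2 + 4*y^4 + 64*y^2 + 9), Gamma_yxy = (16*x*y^2 + 32*y^2)/(16*x^2*y^2 + 196*x^2 + 8*x*y^2 + 4*y^4 + 64*y^2 + 9), Gamma_yyy = (16*x^2*y + 64*x*y + 64*y)/(16*x^2*y^2 + 196*x^2 + 8*x*y^2 + 4*y^4 + 64*y^2 + 9)

E = 1 + (196/9)*x^2 - (56/9)*x*y^2 + (4/9)*y^4; F = -(112/9)*x*y + (16/9)*y^3 - (56/9)*x^2*y + (8/9)*x*y^3; G = 1 + (64/9)*y^2 + (64/9)*x*y^2 + (16/9)*x^2*y^2
Gamma^k_ij = (1/2) g^{kl} (d_i g_jl + d_j g_il - d_l g_ij), with g^inv = (1/(EG-F^2)) [[G, -F], [-F, E]]
first partials: E_x = (392/9)*x - (56/9)*y^2, E_y = -(112/9)*x*y + (16/9)*y^3, F_x = -(112/9)*y - (112/9)*x*y + (8/9)*y^3, F_y = -(112/9)*x + (16/3)*y^2 - (56/9)*x^2 + (8/3)*x*y^2, G_x = (64/9)*y^2 + (32/9)*x*y^2, G_y = (128/9)*y + (128/9)*x*y + (32/9)*x^2*y
D = EG - F^2 = 1 + (64/9)*y^2 + (196/9)*x^2 + (8/9)*x*y^2 + (4/9)*y^4 + (16/9)*x^2*y^2
expanded: Gamma^x_xx = (G E_x - 2F F_x + F E_y)/(2D), Gamma^x_xy = (G E_y - F G_x)/(2D), Gamma^x_yy = (2G F_y - G G_x - F G_y)/(2D), Gamma^y_xx = (2E F_x - E E_y - F E_x)/(2D), Gamma^y_xy = (E G_x - F E_y)/(2D), Gamma^y_yy = (E G_y - 2F F_y + F G_x)/(2D); substitute and cancel common factors


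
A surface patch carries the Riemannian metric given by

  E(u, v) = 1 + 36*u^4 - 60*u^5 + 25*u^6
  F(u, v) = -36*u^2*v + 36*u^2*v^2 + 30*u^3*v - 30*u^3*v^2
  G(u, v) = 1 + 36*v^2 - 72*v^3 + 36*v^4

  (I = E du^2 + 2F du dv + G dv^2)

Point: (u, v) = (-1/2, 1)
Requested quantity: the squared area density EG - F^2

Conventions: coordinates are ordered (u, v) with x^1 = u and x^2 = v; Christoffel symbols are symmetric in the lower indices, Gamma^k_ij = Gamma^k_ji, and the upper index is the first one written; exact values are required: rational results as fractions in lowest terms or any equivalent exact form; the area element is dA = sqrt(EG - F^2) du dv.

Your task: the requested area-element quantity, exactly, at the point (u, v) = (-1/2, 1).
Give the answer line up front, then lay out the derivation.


Answer: EG - F^2 = 353/64

E = 353/64, F = 0, G = 1; EG - F^2 = 353/64


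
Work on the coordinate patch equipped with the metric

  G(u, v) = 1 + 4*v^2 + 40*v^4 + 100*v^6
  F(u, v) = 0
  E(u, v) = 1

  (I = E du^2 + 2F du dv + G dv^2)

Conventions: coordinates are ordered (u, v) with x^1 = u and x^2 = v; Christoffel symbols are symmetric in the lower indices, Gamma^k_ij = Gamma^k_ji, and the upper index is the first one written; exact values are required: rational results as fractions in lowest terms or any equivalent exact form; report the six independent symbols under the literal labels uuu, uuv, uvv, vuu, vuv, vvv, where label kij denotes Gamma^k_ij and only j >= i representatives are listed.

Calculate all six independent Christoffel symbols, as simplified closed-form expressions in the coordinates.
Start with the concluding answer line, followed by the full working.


Answer: Gamma_uuu = 0, Gamma_uuv = 0, Gamma_uvv = 0, Gamma_vuu = 0, Gamma_vuv = 0, Gamma_vvv = (300*v^5 + 80*v^3 + 4*v)/(100*v^6 + 40*v^4 + 4*v^2 + 1)

E = 1; F = 0; G = 1 + 4*v^2 + 40*v^4 + 100*v^6
Gamma^k_ij = (1/2) g^{kl} (d_i g_jl + d_j g_il - d_l g_ij), with g^inv = (1/(EG-F^2)) [[G, -F], [-F, E]]
first partials: E_u = 0, E_v = 0, F_u = 0, F_v = 0, G_u = 0, G_v = 8*v + 160*v^3 + 600*v^5
D = EG - F^2 = 1 + 4*v^2 + 40*v^4 + 100*v^6
expanded: Gamma^u_uu = (G E_u - 2F F_u + F E_v)/(2D), Gamma^u_uv = (G E_v - F G_u)/(2D), Gamma^u_vv = (2G F_v - G G_u - F G_v)/(2D), Gamma^v_uu = (2E F_u - E E_v - F E_u)/(2D), Gamma^v_uv = (E G_u - F E_v)/(2D), Gamma^v_vv = (E G_v - 2F F_v + F G_u)/(2D); substitute and cancel common factors


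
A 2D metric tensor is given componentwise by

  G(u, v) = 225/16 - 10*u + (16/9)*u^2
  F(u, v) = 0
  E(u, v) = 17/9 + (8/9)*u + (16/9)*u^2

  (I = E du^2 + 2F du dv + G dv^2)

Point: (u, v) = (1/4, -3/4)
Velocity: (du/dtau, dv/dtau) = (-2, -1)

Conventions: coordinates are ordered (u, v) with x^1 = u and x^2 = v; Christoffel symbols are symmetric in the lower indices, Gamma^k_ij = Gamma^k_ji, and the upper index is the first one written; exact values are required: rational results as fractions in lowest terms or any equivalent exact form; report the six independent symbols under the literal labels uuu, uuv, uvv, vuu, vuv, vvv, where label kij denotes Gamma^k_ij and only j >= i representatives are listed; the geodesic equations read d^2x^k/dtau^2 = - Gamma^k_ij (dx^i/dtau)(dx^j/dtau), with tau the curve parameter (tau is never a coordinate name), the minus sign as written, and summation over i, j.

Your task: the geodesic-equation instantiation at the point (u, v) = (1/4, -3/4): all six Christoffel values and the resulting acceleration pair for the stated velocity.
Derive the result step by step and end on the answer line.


E = 20/9, F = 0, G = 1681/144 at the point
E_u = 16/9, E_v = 0, F_u = 0, F_v = 0, G_u = -82/9, G_v = 0
EG - F^2 = 8405/324;  g^inv = (324/8405) * [[1681/144, 0], [0, 20/9]]
first-kind symbols [ij,l] = (1/2)(d_i g_jl + d_j g_il - d_l g_ij): [uu,u] = E_u/2 = 8/9, [uu,v] = F_u - E_v/2 = 0, [uv,u] = E_v/2 = 0, [uv,v] = G_u/2 = -41/9, [vv,u] = F_v - G_u/2 = 41/9, [vv,v] = G_v/2 = 0
Gamma^u_ij = (G*[ij,u] - F*[ij,v])/(EG - F^2), Gamma^v_ij = (E*[ij,v] - F*[ij,u])/(EG - F^2)
Gamma_uuu = 2/5, Gamma_uuv = 0, Gamma_uvv = 41/20, Gamma_vuu = 0, Gamma_vuv = -16/41, Gamma_vvv = 0
d^2u/dtau^2 = -(Gamma_uuu*(-2)^2 + 2*Gamma_uuv*(-2)*(-1) + Gamma_uvv*(-1)^2) = -73/20
d^2v/dtau^2 = -(Gamma_vuu*(-2)^2 + 2*Gamma_vuv*(-2)*(-1) + Gamma_vvv*(-1)^2) = 64/41

Answer: Gamma_uuu = 2/5, Gamma_uuv = 0, Gamma_uvv = 41/20, Gamma_vuu = 0, Gamma_vuv = -16/41, Gamma_vvv = 0; accelerations (d^2u/dtau^2, d^2v/dtau^2) = (-73/20, 64/41)


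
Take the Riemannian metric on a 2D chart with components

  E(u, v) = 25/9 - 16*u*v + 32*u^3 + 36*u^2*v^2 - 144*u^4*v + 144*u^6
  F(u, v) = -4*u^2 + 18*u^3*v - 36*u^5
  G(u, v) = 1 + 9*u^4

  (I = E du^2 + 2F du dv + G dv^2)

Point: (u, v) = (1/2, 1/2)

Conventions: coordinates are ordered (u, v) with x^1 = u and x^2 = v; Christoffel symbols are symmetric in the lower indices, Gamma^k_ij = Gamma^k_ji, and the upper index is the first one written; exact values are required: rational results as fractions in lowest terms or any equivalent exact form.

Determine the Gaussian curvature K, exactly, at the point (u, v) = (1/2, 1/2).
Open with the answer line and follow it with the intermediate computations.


Answer: K = -186624/231361

E = 25/9, F = -1, G = 25/16, EG - F^2 = 481/144 at the point
E_u = 16, E_v = -8, F_u = -17/2, F_v = 9/4, G_u = 9/2, G_v = 0
E_vv = 18, F_uv = 27/2, G_uu = 27
K follows from Brioschi's formula, (det M1 - det M2)/(EG - F^2)^2.
M1 = [[-E_vv/2 + F_uv - G_uu/2, E_u/2, F_u - E_v/2], [F_v - G_u/2, E, F], [G_v/2, F, G]] = [[-9, 8, -9/2], [0, 25/9, -1], [0, -1, 25/16]]; det M1 = -481/16
M2 = [[0, E_v/2, G_u/2], [E_v/2, E, F], [G_u/2, F, G]] = [[0, -4, 9/4], [-4, 25/9, -1], [9/4, -1, 25/16]]; det M2 = -337/16
det M1 - det M2 = -9; K = -9 / (481/144)^2 = -186624/231361


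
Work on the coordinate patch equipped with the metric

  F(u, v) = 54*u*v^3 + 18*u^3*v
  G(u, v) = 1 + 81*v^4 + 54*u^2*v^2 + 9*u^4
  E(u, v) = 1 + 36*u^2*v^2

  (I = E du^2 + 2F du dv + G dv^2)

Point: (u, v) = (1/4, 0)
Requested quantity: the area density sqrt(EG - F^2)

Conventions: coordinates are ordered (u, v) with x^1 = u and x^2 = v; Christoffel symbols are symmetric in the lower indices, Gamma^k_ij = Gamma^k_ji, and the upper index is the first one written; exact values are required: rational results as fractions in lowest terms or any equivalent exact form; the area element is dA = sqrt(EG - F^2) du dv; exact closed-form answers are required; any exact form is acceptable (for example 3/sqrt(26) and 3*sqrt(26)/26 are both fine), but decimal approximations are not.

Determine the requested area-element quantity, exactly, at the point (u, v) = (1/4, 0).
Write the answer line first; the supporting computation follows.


Answer: sqrt(EG - F^2) = sqrt(265)/16

E = 1, F = 0, G = 265/256; EG - F^2 = 265/256


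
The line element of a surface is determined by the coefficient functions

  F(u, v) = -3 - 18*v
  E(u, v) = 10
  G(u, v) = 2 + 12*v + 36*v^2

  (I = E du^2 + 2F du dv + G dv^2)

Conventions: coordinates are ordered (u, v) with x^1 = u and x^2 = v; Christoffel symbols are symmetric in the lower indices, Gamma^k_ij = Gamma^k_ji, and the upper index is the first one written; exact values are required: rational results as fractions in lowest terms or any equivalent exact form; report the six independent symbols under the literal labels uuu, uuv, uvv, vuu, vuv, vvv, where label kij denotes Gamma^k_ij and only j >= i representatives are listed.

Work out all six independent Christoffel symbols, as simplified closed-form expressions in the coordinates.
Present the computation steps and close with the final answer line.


E = 10; F = -3 - 18*v; G = 2 + 12*v + 36*v^2
Gamma^k_ij = (1/2) g^{kl} (d_i g_jl + d_j g_il - d_l g_ij), with g^inv = (1/(EG-F^2)) [[G, -F], [-F, E]]
first partials: E_u = 0, E_v = 0, F_u = 0, F_v = -18, G_u = 0, G_v = 12 + 72*v
D = EG - F^2 = 11 + 12*v + 36*v^2
expanded: Gamma^u_uu = (G E_u - 2F F_u + F E_v)/(2D), Gamma^u_uv = (G E_v - F G_u)/(2D), Gamma^u_vv = (2G F_v - G G_u - F G_v)/(2D), Gamma^v_uu = (2E F_u - E E_v - F E_u)/(2D), Gamma^v_uv = (E G_u - F E_v)/(2D), Gamma^v_vv = (E G_v - 2F F_v + F G_u)/(2D); substitute and cancel common factors

Answer: Gamma_uuu = 0, Gamma_uuv = 0, Gamma_uvv = -18/(36*v^2 + 12*v + 11), Gamma_vuu = 0, Gamma_vuv = 0, Gamma_vvv = (36*v + 6)/(36*v^2 + 12*v + 11)


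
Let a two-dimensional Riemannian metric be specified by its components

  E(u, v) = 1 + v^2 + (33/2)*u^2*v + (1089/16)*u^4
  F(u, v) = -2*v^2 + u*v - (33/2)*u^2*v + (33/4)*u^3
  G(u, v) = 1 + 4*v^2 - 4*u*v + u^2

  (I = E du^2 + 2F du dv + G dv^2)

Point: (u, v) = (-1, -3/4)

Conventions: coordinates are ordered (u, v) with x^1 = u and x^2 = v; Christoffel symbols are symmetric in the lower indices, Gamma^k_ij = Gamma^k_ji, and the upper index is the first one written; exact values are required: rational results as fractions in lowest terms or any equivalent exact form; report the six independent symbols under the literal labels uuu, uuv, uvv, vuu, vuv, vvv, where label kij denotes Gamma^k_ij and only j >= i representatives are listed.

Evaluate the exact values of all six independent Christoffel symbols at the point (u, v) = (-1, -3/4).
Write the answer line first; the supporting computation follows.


Answer: Gamma_uuu = -99/46, Gamma_uuv = 3/23, Gamma_uvv = -6/23, Gamma_vuu = -33/230, Gamma_vuv = 1/115, Gamma_vvv = -2/115

E = 229/4, F = 15/4, G = 5/4 at the point
E_u = -495/2, E_v = 15, F_u = -3/4, F_v = -29/2, G_u = 1, G_v = -2
EG - F^2 = 115/2;  g^inv = (2/115) * [[5/4, -15/4], [-15/4, 229/4]]
first-kind symbols [ij,l] = (1/2)(d_i g_jl + d_j g_il - d_l g_ij): [uu,u] = E_u/2 = -495/4, [uu,v] = F_u - E_v/2 = -33/4, [uv,u] = E_v/2 = 15/2, [uv,v] = G_u/2 = 1/2, [vv,u] = F_v - G_u/2 = -15, [vv,v] = G_v/2 = -1
Gamma^u_ij = (G*[ij,u] - F*[ij,v])/(EG - F^2), Gamma^v_ij = (E*[ij,v] - F*[ij,u])/(EG - F^2)


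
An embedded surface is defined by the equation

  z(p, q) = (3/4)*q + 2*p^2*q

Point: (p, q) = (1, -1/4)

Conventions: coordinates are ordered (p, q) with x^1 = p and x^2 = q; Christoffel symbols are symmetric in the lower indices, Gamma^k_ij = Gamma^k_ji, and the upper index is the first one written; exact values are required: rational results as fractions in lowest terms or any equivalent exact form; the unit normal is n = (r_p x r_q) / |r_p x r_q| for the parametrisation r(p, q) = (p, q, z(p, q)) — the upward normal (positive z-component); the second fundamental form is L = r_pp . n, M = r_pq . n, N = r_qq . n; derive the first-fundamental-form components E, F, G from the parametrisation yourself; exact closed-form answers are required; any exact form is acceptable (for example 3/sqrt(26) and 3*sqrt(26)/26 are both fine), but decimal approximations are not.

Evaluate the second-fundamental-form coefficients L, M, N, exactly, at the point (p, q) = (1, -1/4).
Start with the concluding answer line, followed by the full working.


Answer: L = -4*sqrt(17)/51, M = 16*sqrt(17)/51, N = 0

z_p = -1, z_q = 11/4, z_pp = -1, z_pq = 4, z_qq = 0
E = 2, F = -11/4, G = 137/16; answer radicand W^2 = 153/16
unnormalised second-form numerators: l = -1, m = 4, n = 0; L = l/sqrt(153/16), and similarly M = m/sqrt(W^2), N = n/sqrt(W^2)


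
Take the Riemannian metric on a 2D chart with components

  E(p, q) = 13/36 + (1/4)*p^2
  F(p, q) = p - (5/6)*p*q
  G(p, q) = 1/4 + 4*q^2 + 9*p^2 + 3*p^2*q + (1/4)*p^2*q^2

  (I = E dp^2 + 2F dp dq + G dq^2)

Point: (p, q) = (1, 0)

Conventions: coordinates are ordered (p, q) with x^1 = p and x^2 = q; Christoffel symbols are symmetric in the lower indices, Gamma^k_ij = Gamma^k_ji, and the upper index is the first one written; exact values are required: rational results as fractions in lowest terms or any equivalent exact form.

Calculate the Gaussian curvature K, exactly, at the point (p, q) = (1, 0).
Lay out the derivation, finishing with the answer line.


E = 11/18, F = 1, G = 37/4, EG - F^2 = 335/72 at the point
E_p = 1/2, E_q = 0, F_p = 1, F_q = -5/6, G_p = 18, G_q = 3
E_qq = 0, F_pq = -5/6, G_pp = 18
Evaluate Brioschi's two determinant matrices M1, M2 and divide by (EG - F^2)^2.
M1 = [[-E_qq/2 + F_pq - G_pp/2, E_p/2, F_p - E_q/2], [F_q - G_p/2, E, F], [G_q/2, F, G]] = [[-59/6, 1/4, 1], [-59/6, 11/18, 1], [3/2, 1, 37/4]]; det M1 = -28847/864
M2 = [[0, E_q/2, G_p/2], [E_q/2, E, F], [G_p/2, F, G]] = [[0, 0, 9], [0, 11/18, 1], [9, 1, 37/4]]; det M2 = -99/2
det M1 - det M2 = 13921/864; K = 13921/864 / (335/72)^2 = 83526/112225

Answer: K = 83526/112225


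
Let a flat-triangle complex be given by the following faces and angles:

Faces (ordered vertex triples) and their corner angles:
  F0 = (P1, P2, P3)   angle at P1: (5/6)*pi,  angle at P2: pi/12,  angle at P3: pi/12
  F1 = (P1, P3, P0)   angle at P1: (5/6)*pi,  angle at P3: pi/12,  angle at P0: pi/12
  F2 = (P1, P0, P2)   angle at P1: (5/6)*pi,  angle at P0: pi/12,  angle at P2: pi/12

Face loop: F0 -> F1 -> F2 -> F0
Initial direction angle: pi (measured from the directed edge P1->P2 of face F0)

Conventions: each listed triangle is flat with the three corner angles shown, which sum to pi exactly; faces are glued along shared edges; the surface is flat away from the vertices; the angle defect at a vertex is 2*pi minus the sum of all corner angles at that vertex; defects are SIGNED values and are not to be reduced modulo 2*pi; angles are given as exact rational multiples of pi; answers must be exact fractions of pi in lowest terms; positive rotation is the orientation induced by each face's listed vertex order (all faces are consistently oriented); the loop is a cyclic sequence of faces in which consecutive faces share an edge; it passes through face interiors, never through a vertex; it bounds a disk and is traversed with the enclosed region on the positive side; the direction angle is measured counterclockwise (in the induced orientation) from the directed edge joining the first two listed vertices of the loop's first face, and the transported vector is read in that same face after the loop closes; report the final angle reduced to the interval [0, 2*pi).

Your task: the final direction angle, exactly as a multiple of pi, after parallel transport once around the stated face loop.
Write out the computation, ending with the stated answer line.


enclosed vertex P1: corner angles sum to (5/2)*pi, defect = 2*pi - (5/2)*pi = -pi/2
adding the enclosed defects to the starting angle (mod 2*pi, induced orientation) gives the holonomy
final angle = pi - pi/2 = pi/2 (mod 2*pi)

Answer: final direction angle = pi/2
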